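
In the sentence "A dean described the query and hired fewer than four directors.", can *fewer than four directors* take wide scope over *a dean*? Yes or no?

*fewer than four directors* is embedded in one conjunct of the coordinate structure (*hired fewer than four directors*).
The Coordinate Structure Constraint blocks movement (including QR) out of a single conjunct.
So *fewer than four directors* cannot raise high enough to outscope *a dean*; only the surface ordering *a dean* > *fewer than four directors* is available.

No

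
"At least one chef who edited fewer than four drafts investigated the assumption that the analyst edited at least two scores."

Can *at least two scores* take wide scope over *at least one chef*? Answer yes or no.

No

*at least two scores* sits inside the complex NP *the assumption that the analyst edited at least two scores*.
Noun-complement clauses are scope islands (the Complex NP Constraint): a quantifier inside one cannot scope into the matrix.
*at least two scores* > *at least one chef* would require crossing that boundary, which is illicit.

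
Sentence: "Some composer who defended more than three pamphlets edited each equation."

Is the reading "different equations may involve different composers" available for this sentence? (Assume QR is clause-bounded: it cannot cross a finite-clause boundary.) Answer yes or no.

The paraphrase describes the scope ordering *each equation* > *some composer*.
*each equation* is a matrix argument; only *some composer* is modified by the relative clause *who defended more than three pamphlets*, so the RC island is irrelevant to the target quantifier.
Clause-internal QR can adjoin the lower DP above the subject, yielding the inverse reading.

Yes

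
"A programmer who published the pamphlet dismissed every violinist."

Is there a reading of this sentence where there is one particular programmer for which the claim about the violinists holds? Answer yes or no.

Yes

The paraphrase describes the scope ordering *a programmer* > *every violinist*.
That is the surface-scope ordering, which is always one of the available readings — island constraints only ever restrict inverse scope.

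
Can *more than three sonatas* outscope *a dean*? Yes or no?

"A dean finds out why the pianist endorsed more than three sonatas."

*more than three sonatas* sits inside the embedded question *why the pianist endorsed more than three sonatas*.
Embedded wh-clauses are opaque for QR, so the quantifier stays inside the question.
There is no licit LF on which *more than three sonatas* c-commands *a dean*.

No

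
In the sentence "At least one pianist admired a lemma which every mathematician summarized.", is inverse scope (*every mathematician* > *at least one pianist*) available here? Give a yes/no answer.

*every mathematician* is embedded in the relative clause *which every mathematician summarized* modifying *a lemma*.
A relative clause is a scope island — quantifier raising cannot cross its boundary.
*every mathematician* > *at least one pianist* would require crossing that boundary, which is illicit.

No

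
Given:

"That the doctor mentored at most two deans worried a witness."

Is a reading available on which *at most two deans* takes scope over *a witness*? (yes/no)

No

The DP *at most two deans* is contained in the sentential subject *that the doctor mentored at most two deans*.
The Sentential Subject Constraint rules out raising the quantifier out of the that-clause subject.
The ordering *at most two deans* > *a witness* is therefore underivable.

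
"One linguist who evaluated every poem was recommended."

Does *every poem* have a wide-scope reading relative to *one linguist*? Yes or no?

No

*every poem* sits inside the relative clause *who evaluated every poem*.
Quantifiers inside a relative clause are trapped there; the RC boundary blocks QR.
*every poem* > *one linguist* would require crossing that boundary, which is illicit.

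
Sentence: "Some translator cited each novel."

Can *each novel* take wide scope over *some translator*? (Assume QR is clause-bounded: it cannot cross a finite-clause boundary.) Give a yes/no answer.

Yes

*each novel* and *some translator* are in the same minimal clause.
Clause-internal QR can adjoin the lower DP above the subject, yielding the inverse reading.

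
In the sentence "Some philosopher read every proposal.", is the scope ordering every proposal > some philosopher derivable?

*some philosopher* and *every proposal* are co-arguments of the matrix verb, with nothing but a clause-internal boundary between them.
No island intervenes, so both surface and inverse scope are derivable.

Yes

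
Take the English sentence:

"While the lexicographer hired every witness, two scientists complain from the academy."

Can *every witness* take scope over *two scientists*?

The target quantifier *every witness* is part of the adjunct clause *while the lexicographer hired every witness*.
The adjunct-island constraint bars QR out of an adverbial clause.
*every witness* is confined to the island and cannot take scope over *two scientists*.

No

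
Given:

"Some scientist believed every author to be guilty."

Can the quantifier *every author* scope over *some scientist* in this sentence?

Yes

*every author* is an ECM subject; ECM complements are not islands, and the embedded quantifier may take matrix scope.
Clause-internal QR can adjoin the lower DP above the subject, yielding the inverse reading.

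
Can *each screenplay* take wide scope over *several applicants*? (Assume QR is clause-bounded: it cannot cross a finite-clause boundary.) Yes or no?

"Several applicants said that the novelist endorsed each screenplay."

*each screenplay* sits inside the finite complement clause *that the novelist endorsed each screenplay*.
Under clause-bounded QR, a quantifier in an embedded finite clause cannot raise into the matrix clause.
So *each screenplay* cannot raise to a position above *several applicants*.

No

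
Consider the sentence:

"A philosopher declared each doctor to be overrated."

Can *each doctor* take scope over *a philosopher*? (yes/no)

Yes

*each doctor* is the subject of an ECM infinitive — the infinitival complement of an ECM verb is not a scope island, so *each doctor* can raise into the matrix clause.
Nothing blocks QR of the lower DP to a position above the higher one, so inverse scope is available.
Both orderings are possible: *a philosopher* > *each doctor* and *each doctor* > *a philosopher*.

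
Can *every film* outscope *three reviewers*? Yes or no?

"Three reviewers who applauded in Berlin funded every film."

Yes

The relative clause *who applauded in Berlin* modifies *three reviewers*, but *every film* is not inside that relative clause — it is an argument of the matrix verb.
Clause-internal QR can adjoin the lower DP above the subject, yielding the inverse reading.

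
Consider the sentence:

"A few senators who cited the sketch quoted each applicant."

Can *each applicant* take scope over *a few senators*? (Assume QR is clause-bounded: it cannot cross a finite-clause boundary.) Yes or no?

Yes

The RC *who cited the sketch* is an island, but *each applicant* is not inside it — it is the matrix object, a clausemate of *a few senators*.
With no island boundary between them, the object can take inverse scope over the subject via ordinary QR within the clause.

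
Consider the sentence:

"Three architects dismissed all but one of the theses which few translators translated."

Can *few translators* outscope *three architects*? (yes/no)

No

*few translators* is embedded in the relative clause *which few translators translated* modifying *all but one of the theses*.
Relative clauses are scope islands: a quantifier cannot QR out of a relative clause to take scope in the matrix clause.
So *few translators* cannot raise high enough to outscope *three architects*; only the surface ordering *three architects* > *few translators* is available.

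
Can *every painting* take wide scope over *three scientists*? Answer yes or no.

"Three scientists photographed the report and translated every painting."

*every painting* is embedded in one conjunct of the coordinate structure (*translated every painting*).
QR out of a conjunct would have to apply non-ATB, which the CSC forbids.
The inverse ordering *every painting* > *three scientists* is therefore underivable.

No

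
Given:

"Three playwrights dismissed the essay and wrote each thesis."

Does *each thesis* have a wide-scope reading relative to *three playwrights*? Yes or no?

No

*each thesis* sits inside one conjunct of the coordinate structure (*wrote each thesis*).
A quantifier cannot raise out of one conjunct of a coordination across the whole coordinate structure — the CSC applies to QR.
So *each thesis* cannot raise to a position above *three playwrights*.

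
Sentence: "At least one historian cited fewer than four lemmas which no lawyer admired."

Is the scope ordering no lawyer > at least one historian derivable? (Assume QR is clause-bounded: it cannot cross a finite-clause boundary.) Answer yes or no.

No

The target quantifier *no lawyer* is part of the relative clause *which no lawyer admired* modifying *fewer than four lemmas*.
A relative clause is a scope island — quantifier raising cannot cross its boundary.
*no lawyer* > *at least one historian* would require crossing that boundary, which is illicit.
(Only the surface reading survives: one fixed historian with respect to all the relevant lawyers.)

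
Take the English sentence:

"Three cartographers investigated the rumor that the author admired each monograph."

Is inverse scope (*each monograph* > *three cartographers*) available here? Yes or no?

The target quantifier *each monograph* is part of the complex NP *the rumor that the author admired each monograph*.
Since the clause is the complement of a nominal head, the CNPC blocks scope extraction.
Hence only narrow scope for *each monograph* (under *three cartographers*) survives.

No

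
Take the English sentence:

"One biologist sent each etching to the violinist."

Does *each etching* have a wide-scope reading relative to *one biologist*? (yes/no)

*one biologist* and *each etching* are co-arguments of the matrix verb, with nothing but a clause-internal boundary between them.
QR within a single clause is free, so the lower quantifier may take scope over the higher one.

Yes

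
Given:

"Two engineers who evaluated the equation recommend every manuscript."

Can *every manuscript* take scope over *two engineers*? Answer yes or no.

Although the sentence contains a relative clause (*who evaluated the equation*), *every manuscript* is outside it, in the matrix VP.
With no island boundary between them, the object can take inverse scope over the subject via ordinary QR within the clause.

Yes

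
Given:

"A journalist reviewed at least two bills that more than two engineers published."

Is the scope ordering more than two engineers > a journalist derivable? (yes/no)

The target quantifier *more than two engineers* is part of the relative clause *that more than two engineers published* modifying *at least two bills*.
QR out of a relative clause is ruled out by the relative-clause island constraint.
So *more than two engineers* cannot raise to a position above *a journalist*.
(Only the surface reading survives: one fixed journalist with respect to all the relevant engineers.)

No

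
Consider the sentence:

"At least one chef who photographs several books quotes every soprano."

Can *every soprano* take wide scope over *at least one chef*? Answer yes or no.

Although the sentence contains a relative clause (*who photographs several books*), *every soprano* is outside it, in the matrix VP.
Nothing blocks QR of the lower DP to a position above the higher one, so inverse scope is available.
So *every soprano* > *at least one chef* is among the available readings.

Yes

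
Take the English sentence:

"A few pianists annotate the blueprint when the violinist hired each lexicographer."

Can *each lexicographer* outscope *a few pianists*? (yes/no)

*each lexicographer* occurs within the adjunct clause *when the violinist hired each lexicographer*.
The adjunct-island constraint bars QR out of an adverbial clause.
*each lexicographer* > *a few pianists* would require crossing that boundary, which is illicit.

No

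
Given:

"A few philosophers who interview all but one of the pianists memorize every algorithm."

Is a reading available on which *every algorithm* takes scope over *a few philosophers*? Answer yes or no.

*every algorithm* sits in the matrix clause, not in the relative clause on *a few philosophers*.
Ordinary QR to a clause-peripheral position gives the wide-scope LF for the lower DP.

Yes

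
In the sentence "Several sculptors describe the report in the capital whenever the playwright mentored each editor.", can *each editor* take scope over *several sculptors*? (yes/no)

*each editor* sits inside the adjunct clause *whenever the playwright mentored each editor*.
Adverbial clauses are not L-marked, so they are barriers for QR — the quantifier cannot escape the adjunct.
So *each editor* cannot raise to a position above *several sculptors*.

No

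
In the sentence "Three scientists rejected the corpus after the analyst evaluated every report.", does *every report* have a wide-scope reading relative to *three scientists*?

No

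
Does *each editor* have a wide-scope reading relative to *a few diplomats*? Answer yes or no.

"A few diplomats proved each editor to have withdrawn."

Yes

*each editor* is the subject of an ECM infinitive — the infinitival complement of an ECM verb is not a scope island, so *each editor* can raise into the matrix clause.
Since no island is crossed, the inverse ordering is licensed alongside surface scope.
The sentence is scopally ambiguous between *a few diplomats* > *each editor* and *each editor* > *a few diplomats*.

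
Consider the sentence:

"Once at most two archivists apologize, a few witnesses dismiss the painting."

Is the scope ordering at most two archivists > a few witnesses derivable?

*at most two archivists* occurs within the adjunct clause *once at most two archivists apologize*.
The adjunct-island constraint bars QR out of an adverbial clause.
*at most two archivists* > *a few witnesses* would require crossing that boundary, which is illicit.

No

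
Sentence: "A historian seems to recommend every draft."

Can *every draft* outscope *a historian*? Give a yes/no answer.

Yes

*every draft* is the object of the infinitival complement of a raising predicate; raising infinitives are transparent for QR, so the two DPs are in effect clausemates.
QR within a single clause is free, so the lower quantifier may take scope over the higher one.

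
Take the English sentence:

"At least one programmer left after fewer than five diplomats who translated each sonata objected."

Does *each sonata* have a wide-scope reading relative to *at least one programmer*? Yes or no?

*each sonata* sits inside the relative clause *who translated each sonata*, which is itself inside the adjunct *after fewer than five diplomats who translated each sonata objected*.
Nested islands: the RC island is itself inside an adjunct island, so wide scope is doubly excluded.
There is no licit LF on which *each sonata* c-commands *at least one programmer*.
(Only the surface reading survives: one fixed programmer with respect to all the relevant sonatas.)

No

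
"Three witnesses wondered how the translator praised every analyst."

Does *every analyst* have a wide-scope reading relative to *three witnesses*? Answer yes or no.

No

*every analyst* occurs within the embedded question *how the translator praised every analyst*.
Embedded wh-clauses are opaque for QR, so the quantifier stays inside the question.
*every analyst* is confined to the island and cannot take scope over *three witnesses*.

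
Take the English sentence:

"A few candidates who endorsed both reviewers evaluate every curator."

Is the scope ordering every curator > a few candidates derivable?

Yes

Although the sentence contains a relative clause (*who endorsed both reviewers*), *every curator* is outside it, in the matrix VP.
QR within a single clause is free, so the lower quantifier may take scope over the higher one.
Both orderings are possible: *a few candidates* > *every curator* and *every curator* > *a few candidates*.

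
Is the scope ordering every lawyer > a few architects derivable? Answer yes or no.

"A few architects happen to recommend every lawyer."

Yes

*every lawyer* is inside a raising infinitive, which is transparent to QR (no CP barrier), so it behaves as a matrix argument.
QR within a single clause is free, so the lower quantifier may take scope over the higher one.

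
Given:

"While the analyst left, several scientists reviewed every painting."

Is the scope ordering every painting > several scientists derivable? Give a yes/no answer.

Yes

Although there is an adjunct clause, *every painting* is in the main clause, not inside the adjunct.
No island intervenes, so both surface and inverse scope are derivable.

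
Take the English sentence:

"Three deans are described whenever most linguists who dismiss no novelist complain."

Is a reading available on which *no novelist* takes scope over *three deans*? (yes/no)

*no novelist* sits inside the relative clause *who dismiss no novelist*, which is itself inside the adjunct *whenever most linguists who dismiss no novelist complain*.
Both the relative clause and the enclosing adjunct are scope islands; QR cannot cross either.
So the wide-scope reading for *no novelist* is blocked.

No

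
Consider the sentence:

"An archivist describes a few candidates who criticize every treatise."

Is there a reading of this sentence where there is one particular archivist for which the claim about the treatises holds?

That reading corresponds to *an archivist* > *every treatise*.
Surface scope (*an archivist* > *every treatise*) is always derivable; islands only block QR, not in-situ interpretation.

Yes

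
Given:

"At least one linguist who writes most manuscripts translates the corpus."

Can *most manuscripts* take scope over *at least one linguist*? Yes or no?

No

*most manuscripts* occurs within the relative clause *who writes most manuscripts*.
Quantifiers inside a relative clause are trapped there; the RC boundary blocks QR.
*most manuscripts* is confined to the island and cannot take scope over *at least one linguist*.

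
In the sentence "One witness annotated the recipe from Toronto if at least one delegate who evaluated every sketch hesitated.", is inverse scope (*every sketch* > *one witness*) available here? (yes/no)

*every sketch* occurs within the relative clause *who evaluated every sketch*, which is itself inside the adjunct *if at least one delegate who evaluated every sketch hesitated*.
Nested islands: the RC island is itself inside an adjunct island, so wide scope is doubly excluded.
*every sketch* is confined to the island and cannot take scope over *one witness*.

No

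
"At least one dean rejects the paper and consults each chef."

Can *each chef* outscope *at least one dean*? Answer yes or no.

Structurally, *each chef* is inside one conjunct of the coordinate structure (*consults each chef*).
The Coordinate Structure Constraint blocks movement (including QR) out of a single conjunct.
So *each chef* cannot raise high enough to outscope *at least one dean*; only the surface ordering *at least one dean* > *each chef* is available.

No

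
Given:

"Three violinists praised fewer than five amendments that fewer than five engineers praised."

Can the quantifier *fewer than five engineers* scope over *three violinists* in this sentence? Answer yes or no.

No

Structurally, *fewer than five engineers* is inside the relative clause *that fewer than five engineers praised* modifying *fewer than five amendments*.
Quantifiers inside a relative clause are trapped there; the RC boundary blocks QR.
So the wide-scope reading for *fewer than five engineers* is blocked.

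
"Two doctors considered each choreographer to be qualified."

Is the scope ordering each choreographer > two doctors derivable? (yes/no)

Yes

This is an ECM construction: *each choreographer* is the infinitival subject, Case-marked by the matrix verb, and the infinitive is transparent for QR.
No island intervenes, so both surface and inverse scope are derivable.
So *each choreographer* > *two doctors* is among the available readings.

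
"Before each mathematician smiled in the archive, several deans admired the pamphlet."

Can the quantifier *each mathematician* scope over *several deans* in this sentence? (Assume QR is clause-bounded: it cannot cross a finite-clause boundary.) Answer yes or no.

No

Structurally, *each mathematician* is inside the adjunct clause *before each mathematician smiled in the archive*.
Adverbial clauses are not L-marked, so they are barriers for QR — the quantifier cannot escape the adjunct.
So *each mathematician* cannot raise to a position above *several deans*.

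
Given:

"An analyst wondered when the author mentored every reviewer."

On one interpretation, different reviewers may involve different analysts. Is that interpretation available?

This is the *every reviewer* > *an analyst* reading.
The target quantifier *every reviewer* is part of the embedded question *when the author mentored every reviewer*.
QR across an interrogative CP boundary is ruled out as a wh-island violation.
*every reviewer* > *an analyst* would require crossing that boundary, which is illicit.

No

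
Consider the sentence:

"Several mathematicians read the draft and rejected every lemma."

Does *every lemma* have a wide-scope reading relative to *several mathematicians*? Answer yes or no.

No

Structurally, *every lemma* is inside one conjunct of the coordinate structure (*rejected every lemma*).
The Coordinate Structure Constraint blocks movement (including QR) out of a single conjunct.
There is no licit LF on which *every lemma* c-commands *several mathematicians*.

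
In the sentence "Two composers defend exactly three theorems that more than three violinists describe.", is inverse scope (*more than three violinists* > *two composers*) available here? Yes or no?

No

The target quantifier *more than three violinists* is part of the relative clause *that more than three violinists describe* modifying *exactly three theorems*.
A relative clause is a scope island — quantifier raising cannot cross its boundary.
So the wide-scope reading for *more than three violinists* is blocked.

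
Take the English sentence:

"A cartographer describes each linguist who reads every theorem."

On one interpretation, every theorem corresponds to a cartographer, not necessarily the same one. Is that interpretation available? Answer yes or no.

The paraphrase describes the scope ordering *every theorem* > *a cartographer*.
*every theorem* occurs within the relative clause *who reads every theorem* modifying *each linguist*.
Quantifiers inside a relative clause are trapped there; the RC boundary blocks QR.
So *every theorem* cannot raise to a position above *a cartographer*.

No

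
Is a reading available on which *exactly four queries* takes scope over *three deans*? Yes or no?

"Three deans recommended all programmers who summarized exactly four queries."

No

*exactly four queries* sits inside the relative clause *who summarized exactly four queries* modifying *all programmers*.
Relative clauses are scope islands: a quantifier cannot QR out of a relative clause to take scope in the matrix clause.
Hence only narrow scope for *exactly four queries* (under *three deans*) survives.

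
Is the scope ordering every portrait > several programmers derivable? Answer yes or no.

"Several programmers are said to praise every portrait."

Yes

Raising constructions are monoclausal for scope purposes; *every portrait* is not separated from *several programmers* by any island.
Clause-internal QR can adjoin the lower DP above the subject, yielding the inverse reading.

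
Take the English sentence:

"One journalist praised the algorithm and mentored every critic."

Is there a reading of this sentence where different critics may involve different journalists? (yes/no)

That reading corresponds to *every critic* > *one journalist*.
The DP *every critic* is contained in one conjunct of the coordinate structure (*mentored every critic*).
Coordinate structures are islands for non-across-the-board movement, QR included.
So the wide-scope reading for *every critic* is blocked.

No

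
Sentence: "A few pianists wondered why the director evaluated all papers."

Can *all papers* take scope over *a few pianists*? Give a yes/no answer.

No

*all papers* is embedded in the embedded question *why the director evaluated all papers*.
An indirect question is a wh-island; the filled [Spec,CP] blocks QR across the CP edge.
The inverse ordering *all papers* > *a few pianists* is therefore underivable.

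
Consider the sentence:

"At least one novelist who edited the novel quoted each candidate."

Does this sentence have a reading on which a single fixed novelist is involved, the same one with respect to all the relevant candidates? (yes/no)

Yes

That reading corresponds to *at least one novelist* > *each candidate*.
Nothing needs to raise for *at least one novelist* > *each candidate*, so no island constraint is at stake.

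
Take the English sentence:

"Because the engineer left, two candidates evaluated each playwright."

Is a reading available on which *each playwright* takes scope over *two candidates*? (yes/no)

Yes

Although there is an adjunct clause, *each playwright* is in the main clause, not inside the adjunct.
Ordinary QR to a clause-peripheral position gives the wide-scope LF for the lower DP.
So *each playwright* > *two candidates* is among the available readings.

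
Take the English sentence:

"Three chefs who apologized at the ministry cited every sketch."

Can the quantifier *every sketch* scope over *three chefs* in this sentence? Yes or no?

Yes

Although the sentence contains a relative clause (*who apologized at the ministry*), *every sketch* is outside it, in the matrix VP.
With no island boundary between them, the object can take inverse scope over the subject via ordinary QR within the clause.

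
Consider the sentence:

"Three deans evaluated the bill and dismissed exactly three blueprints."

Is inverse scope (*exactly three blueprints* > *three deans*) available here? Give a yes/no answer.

No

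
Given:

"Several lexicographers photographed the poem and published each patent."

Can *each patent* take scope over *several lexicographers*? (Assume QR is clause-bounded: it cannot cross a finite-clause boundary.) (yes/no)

No

The target quantifier *each patent* is part of one conjunct of the coordinate structure (*published each patent*).
Asymmetric QR out of one conjunct violates the Coordinate Structure Constraint.
*each patent* is confined to the island and cannot take scope over *several lexicographers*.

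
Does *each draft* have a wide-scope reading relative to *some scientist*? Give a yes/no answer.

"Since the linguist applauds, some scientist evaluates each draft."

*each draft* is a matrix argument; the adjunct is an island but the target quantifier is outside it.
No island intervenes, so both surface and inverse scope are derivable.

Yes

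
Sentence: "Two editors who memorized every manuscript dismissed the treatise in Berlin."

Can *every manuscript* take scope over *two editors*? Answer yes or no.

Structurally, *every manuscript* is inside the relative clause *who memorized every manuscript*.
The relative clause forms an island for QR, so the quantifier is confined to the head noun's restrictor.
*every manuscript* > *two editors* would require crossing that boundary, which is illicit.

No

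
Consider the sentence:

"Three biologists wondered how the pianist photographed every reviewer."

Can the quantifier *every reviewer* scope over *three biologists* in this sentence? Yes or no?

No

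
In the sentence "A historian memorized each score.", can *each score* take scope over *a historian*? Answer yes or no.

Yes

Both DPs are arguments of the same predicate; there is no clause or island boundary between them.
Clause-internal QR can adjoin the lower DP above the subject, yielding the inverse reading.
So *each score* > *a historian* is among the available readings.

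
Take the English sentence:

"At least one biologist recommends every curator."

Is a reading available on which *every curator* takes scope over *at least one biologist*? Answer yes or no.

*every curator* and *at least one biologist* are in the same minimal clause.
With no island boundary between them, the object can take inverse scope over the subject via ordinary QR within the clause.

Yes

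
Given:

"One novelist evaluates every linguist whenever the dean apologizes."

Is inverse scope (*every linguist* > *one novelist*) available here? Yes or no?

Yes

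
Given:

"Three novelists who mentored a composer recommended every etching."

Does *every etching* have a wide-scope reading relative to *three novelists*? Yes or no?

The RC *who mentored a composer* is an island, but *every etching* is not inside it — it is the matrix object, a clausemate of *three novelists*.
QR within a single clause is free, so the lower quantifier may take scope over the higher one.

Yes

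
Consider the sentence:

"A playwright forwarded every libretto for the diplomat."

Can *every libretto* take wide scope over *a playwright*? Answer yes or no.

Both DPs are arguments of the same predicate; there is no clause or island boundary between them.
Nothing blocks QR of the lower DP to a position above the higher one, so inverse scope is available.

Yes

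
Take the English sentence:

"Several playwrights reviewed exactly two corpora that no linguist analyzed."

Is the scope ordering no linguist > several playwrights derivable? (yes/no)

Structurally, *no linguist* is inside the relative clause *that no linguist analyzed* modifying *exactly two corpora*.
Relative clauses are scope islands: a quantifier cannot QR out of a relative clause to take scope in the matrix clause.
So the wide-scope reading for *no linguist* is blocked.

No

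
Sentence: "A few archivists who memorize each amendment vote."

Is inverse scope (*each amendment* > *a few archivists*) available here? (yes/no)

*each amendment* sits inside the relative clause *who memorize each amendment*.
Relative clauses are scope islands: a quantifier cannot QR out of a relative clause to take scope in the matrix clause.
Hence only narrow scope for *each amendment* (under *a few archivists*) survives.

No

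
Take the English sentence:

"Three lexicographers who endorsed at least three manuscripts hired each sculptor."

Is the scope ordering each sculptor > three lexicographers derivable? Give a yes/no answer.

*each sculptor* sits in the matrix clause, not in the relative clause on *three lexicographers*.
QR within a single clause is free, so the lower quantifier may take scope over the higher one.
The sentence is scopally ambiguous between *three lexicographers* > *each sculptor* and *each sculptor* > *three lexicographers*.

Yes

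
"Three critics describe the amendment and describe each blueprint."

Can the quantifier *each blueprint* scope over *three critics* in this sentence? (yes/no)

The DP *each blueprint* is contained in one conjunct of the coordinate structure (*describe each blueprint*).
Coordinate structures are islands for non-across-the-board movement, QR included.
*each blueprint* > *three critics* would require crossing that boundary, which is illicit.

No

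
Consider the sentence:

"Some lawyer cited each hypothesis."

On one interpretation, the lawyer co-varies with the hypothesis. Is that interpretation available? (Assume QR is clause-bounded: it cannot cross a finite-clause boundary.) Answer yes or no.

This is the *each hypothesis* > *some lawyer* reading.
*some lawyer* and *each hypothesis* are co-arguments of the matrix verb, with nothing but a clause-internal boundary between them.
Since no island is crossed, the inverse ordering is licensed alongside surface scope.
The sentence is scopally ambiguous between *some lawyer* > *each hypothesis* and *each hypothesis* > *some lawyer*.

Yes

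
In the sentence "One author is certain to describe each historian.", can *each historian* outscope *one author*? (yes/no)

Yes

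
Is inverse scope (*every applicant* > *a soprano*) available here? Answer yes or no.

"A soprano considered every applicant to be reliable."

Yes

*every applicant* is an ECM subject; ECM complements are not islands, and the embedded quantifier may take matrix scope.
Ordinary QR to a clause-peripheral position gives the wide-scope LF for the lower DP.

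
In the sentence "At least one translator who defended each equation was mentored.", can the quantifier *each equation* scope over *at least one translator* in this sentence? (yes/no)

No

*each equation* is embedded in the relative clause *who defended each equation*.
Relative clauses block scope extraction: QR cannot target a position outside the modified NP.
*each equation* is confined to the island and cannot take scope over *at least one translator*.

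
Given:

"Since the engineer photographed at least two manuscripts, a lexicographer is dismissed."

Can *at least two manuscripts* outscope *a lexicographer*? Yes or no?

No

*at least two manuscripts* is embedded in the adjunct clause *since the engineer photographed at least two manuscripts*.
Adverbial clauses are not L-marked, so they are barriers for QR — the quantifier cannot escape the adjunct.
So the wide-scope reading for *at least two manuscripts* is blocked.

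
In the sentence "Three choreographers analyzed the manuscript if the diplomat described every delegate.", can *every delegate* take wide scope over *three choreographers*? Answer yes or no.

Structurally, *every delegate* is inside the adjunct clause *if the diplomat described every delegate*.
Adverbial clauses are not L-marked, so they are barriers for QR — the quantifier cannot escape the adjunct.
There is no licit LF on which *every delegate* c-commands *three choreographers*.

No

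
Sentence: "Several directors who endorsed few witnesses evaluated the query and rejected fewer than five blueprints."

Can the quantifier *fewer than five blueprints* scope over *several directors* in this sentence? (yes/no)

*fewer than five blueprints* occurs within one conjunct of the coordinate structure (*rejected fewer than five blueprints*).
The Coordinate Structure Constraint blocks movement (including QR) out of a single conjunct.
There is no licit LF on which *fewer than five blueprints* c-commands *several directors*.

No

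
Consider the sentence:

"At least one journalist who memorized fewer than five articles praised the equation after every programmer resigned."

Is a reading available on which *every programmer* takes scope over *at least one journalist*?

No

*every programmer* is embedded in the adjunct clause *after every programmer resigned*.
Adjunct clauses are scope islands: a quantifier inside an adjunct cannot raise into the matrix clause.
Hence only narrow scope for *every programmer* (under *at least one journalist*) survives.
(Only the surface reading survives: one fixed journalist with respect to all the relevant programmers.)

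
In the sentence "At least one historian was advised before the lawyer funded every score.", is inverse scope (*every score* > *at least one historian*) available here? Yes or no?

No

The DP *every score* is contained in the adjunct clause *before the lawyer funded every score*.
Adverbial clauses are not L-marked, so they are barriers for QR — the quantifier cannot escape the adjunct.
So *every score* cannot raise to a position above *at least one historian*.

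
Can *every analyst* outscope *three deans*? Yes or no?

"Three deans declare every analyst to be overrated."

*every analyst* is an ECM subject; ECM complements are not islands, and the embedded quantifier may take matrix scope.
Since no island is crossed, the inverse ordering is licensed alongside surface scope.

Yes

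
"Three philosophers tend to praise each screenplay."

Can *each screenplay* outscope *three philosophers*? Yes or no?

Yes

Infinitival complements of raising predicates do not block QR; *each screenplay* and *three philosophers* are effectively clausemates.
With no island boundary between them, the object can take inverse scope over the subject via ordinary QR within the clause.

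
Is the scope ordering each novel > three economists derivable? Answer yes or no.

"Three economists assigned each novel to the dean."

*each novel* and *three economists* are in the same minimal clause.
QR within a single clause is free, so the lower quantifier may take scope over the higher one.

Yes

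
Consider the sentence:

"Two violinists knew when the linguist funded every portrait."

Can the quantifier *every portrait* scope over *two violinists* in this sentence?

No

*every portrait* occurs within the embedded question *when the linguist funded every portrait*.
Embedded wh-clauses are opaque for QR, so the quantifier stays inside the question.
Hence only narrow scope for *every portrait* (under *two violinists*) survives.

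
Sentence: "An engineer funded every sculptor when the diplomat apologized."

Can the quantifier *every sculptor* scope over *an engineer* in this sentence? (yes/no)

The adjunct clause does not contain *every sculptor*, which is the matrix object.
Nothing blocks QR of the lower DP to a position above the higher one, so inverse scope is available.

Yes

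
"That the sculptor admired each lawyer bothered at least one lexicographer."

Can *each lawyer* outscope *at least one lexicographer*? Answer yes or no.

No

The DP *each lawyer* is contained in the sentential subject *that the sculptor admired each lawyer*.
Clausal subjects are scope islands; QR from inside the subject into the matrix is barred.
There is no licit LF on which *each lawyer* c-commands *at least one lexicographer*.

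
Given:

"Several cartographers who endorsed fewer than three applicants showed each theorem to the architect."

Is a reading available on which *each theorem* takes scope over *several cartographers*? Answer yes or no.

*each theorem* sits in the matrix clause, not in the relative clause on *several cartographers*.
Nothing blocks QR of the lower DP to a position above the higher one, so inverse scope is available.
So *each theorem* > *several cartographers* is among the available readings.

Yes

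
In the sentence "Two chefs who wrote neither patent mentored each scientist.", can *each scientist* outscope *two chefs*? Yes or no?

Yes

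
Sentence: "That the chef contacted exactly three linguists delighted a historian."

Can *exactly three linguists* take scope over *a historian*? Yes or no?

No

The target quantifier *exactly three linguists* is part of the sentential subject *that the chef contacted exactly three linguists*.
Sentential subjects are islands: a quantifier inside the subject clause cannot raise over the matrix predicate.
*exactly three linguists* is confined to the island and cannot take scope over *a historian*.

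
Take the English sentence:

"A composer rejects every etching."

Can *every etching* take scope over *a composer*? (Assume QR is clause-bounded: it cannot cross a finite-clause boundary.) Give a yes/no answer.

*every etching* and *a composer* are in the same minimal clause.
QR within a single clause is free, so the lower quantifier may take scope over the higher one.

Yes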